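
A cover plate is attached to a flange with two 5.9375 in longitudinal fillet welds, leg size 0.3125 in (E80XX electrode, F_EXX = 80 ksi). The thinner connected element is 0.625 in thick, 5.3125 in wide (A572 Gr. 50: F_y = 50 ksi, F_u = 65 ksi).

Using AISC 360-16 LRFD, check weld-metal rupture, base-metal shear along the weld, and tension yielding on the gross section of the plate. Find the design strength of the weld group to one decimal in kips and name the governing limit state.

94.5 kips (weld metal governs)

Weld metal: throat = 0.707×0.3125 = 0.22094 in, L = 2×5.9375 = 11.875 in. φR_n = 0.75 × 0.6 × 80 × 0.22094 × 11.875 = 94.5 kips.
Base metal shear (0.625 in plate): yield φR_n = 1.0×0.6×50×0.625×11.875 = 222.7 kips; rupture φR_n = 0.75×0.6×65×0.625×11.875 = 217.1 kips; take 217.1 kips (rupture).
Tension yield (gross): A_g = 5.3125×0.625 = 3.3203 in². φR_n = 0.90 × 50 × 3.3203 = 149.4 kips.
Governing: min(94.5, 217.1, 149.4) = 94.5 kips → weld metal.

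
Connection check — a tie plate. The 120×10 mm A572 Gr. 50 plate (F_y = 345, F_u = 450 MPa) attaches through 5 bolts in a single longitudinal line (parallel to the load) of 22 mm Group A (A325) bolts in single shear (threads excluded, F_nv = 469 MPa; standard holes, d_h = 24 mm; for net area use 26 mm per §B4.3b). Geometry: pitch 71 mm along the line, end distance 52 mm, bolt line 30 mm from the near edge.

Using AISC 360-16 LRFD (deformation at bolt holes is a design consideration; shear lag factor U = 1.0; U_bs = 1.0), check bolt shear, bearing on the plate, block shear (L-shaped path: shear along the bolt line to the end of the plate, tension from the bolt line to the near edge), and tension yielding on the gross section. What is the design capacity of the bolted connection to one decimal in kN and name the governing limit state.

372.6 kN (gross-section yield governs)

Bolt shear: A_b = π(22)²/4 = 380.13 mm². φR_n = 0.75 × 469 × 380.13 × 5 × 1 = 668.6 kN.
Bearing (10 mm plate, F_u = 450 MPa): end bolts L_c = 52 − 24/2 = 40, R_n = min(1.2×40×10×450, 2.4×22×10×450) = 216 kN/bolt; interior L_c = 71 − 24 = 47, R_n = 237.6 kN/bolt. φR_n = 0.75 × (1×216 + 4×237.6) = 874.8 kN.
Block shear: shear path 1×[52+4×71] = 1×336 mm, A_gv = 3360, A_nv = 1×(336 − 4.5×26)×10 = 2190 mm²; tension to near edge: (30 − 0.5×26)×10 = 170 mm². R_n = min(0.6×450×2190, 0.6×345×3360) + 1.0×450×170 = min(591.3, 695.52) + 76.5 = 667.8 kN. φR_n = 0.75 × 667.8 = 500.9 kN.
Tension yield (gross): A_g = 120×10 = 1200 mm². φR_n = 0.90 × 345 × 1200 = 372.6 kN.
Governing: min(668.6, 874.8, 500.9, 372.6) = 372.6 kN → gross-section yield.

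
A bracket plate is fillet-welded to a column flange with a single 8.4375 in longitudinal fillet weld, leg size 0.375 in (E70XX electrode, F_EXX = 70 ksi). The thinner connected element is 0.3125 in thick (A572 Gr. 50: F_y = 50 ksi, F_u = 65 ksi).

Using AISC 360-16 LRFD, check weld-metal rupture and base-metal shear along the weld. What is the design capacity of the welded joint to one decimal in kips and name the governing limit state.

Weld metal: throat = 0.707×0.375 = 0.26513 in, L = 8.4375 in. φR_n = 0.75 × 0.6 × 70 × 0.26513 × 8.4375 = 70.5 kips.
Base metal shear (0.3125 in plate): yield φR_n = 1.0×0.6×50×0.3125×8.4375 = 79.1 kips; rupture φR_n = 0.75×0.6×65×0.3125×8.4375 = 77.1 kips; take 77.1 kips (rupture).
Governing: min(70.5, 77.1) = 70.5 kips → weld metal.

70.5 kips (weld metal governs)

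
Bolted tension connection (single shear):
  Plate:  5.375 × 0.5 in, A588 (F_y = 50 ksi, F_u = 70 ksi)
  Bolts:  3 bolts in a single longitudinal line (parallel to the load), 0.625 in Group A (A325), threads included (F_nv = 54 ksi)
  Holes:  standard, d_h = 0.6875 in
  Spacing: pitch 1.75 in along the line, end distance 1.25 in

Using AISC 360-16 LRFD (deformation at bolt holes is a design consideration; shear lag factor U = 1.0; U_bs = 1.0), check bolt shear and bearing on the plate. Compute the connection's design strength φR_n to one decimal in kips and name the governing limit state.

Bolt shear: A_b = π(0.625)²/4 = 0.3068 in². φR_n = 0.75 × 54 × 0.3068 × 3 × 1 = 37.3 kips.
Bearing (0.5 in plate, F_u = 70 ksi): end bolts L_c = 1.25 − 0.6875/2 = 0.90625, R_n = min(1.2×0.90625×0.5×70, 2.4×0.625×0.5×70) = 38.063 kips/bolt; interior L_c = 1.75 − 0.6875 = 1.0625, R_n = 44.625 kips/bolt. φR_n = 0.75 × (1×38.063 + 2×44.625) = 95.5 kips.
Governing: min(37.3, 95.5) = 37.3 kips → bolt shear.

37.3 kips (bolt shear governs)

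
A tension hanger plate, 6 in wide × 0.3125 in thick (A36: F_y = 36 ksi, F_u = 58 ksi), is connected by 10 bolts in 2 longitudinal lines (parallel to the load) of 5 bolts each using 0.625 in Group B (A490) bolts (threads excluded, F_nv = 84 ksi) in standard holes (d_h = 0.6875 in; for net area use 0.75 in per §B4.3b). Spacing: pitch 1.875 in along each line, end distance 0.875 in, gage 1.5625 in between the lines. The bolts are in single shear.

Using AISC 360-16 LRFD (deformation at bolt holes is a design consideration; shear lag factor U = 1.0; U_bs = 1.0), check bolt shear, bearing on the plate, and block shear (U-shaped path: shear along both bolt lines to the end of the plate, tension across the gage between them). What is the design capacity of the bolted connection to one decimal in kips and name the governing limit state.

92.6 kips (block shear governs)

Bolt shear: A_b = π(0.625)²/4 = 0.3068 in². φR_n = 0.75 × 84 × 0.3068 × 10 × 1 = 193.3 kips.
Bearing (0.3125 in plate, F_u = 58 ksi): end bolts L_c = 0.875 − 0.6875/2 = 0.53125, R_n = min(1.2×0.53125×0.3125×58, 2.4×0.625×0.3125×58) = 11.555 kips/bolt; interior L_c = 1.875 − 0.6875 = 1.1875, R_n = 25.828 kips/bolt. φR_n = 0.75 × (2×11.555 + 8×25.828) = 172.3 kips.
Block shear: shear path 2×[0.875+4×1.875] = 2×8.375 in, A_gv = 5.2344, A_nv = 2×(8.375 − 4.5×0.75)×0.3125 = 3.125 in²; tension across gage: (1.5625 − 1×0.75)×0.3125 = 0.25391 in². R_n = min(0.6×58×3.125, 0.6×36×5.2344) + 1.0×58×0.25391 = min(108.75, 113.06) + 14.727 = 123.48 kips. φR_n = 0.75 × 123.48 = 92.6 kips.
Governing: min(193.3, 172.3, 92.6) = 92.6 kips → block shear.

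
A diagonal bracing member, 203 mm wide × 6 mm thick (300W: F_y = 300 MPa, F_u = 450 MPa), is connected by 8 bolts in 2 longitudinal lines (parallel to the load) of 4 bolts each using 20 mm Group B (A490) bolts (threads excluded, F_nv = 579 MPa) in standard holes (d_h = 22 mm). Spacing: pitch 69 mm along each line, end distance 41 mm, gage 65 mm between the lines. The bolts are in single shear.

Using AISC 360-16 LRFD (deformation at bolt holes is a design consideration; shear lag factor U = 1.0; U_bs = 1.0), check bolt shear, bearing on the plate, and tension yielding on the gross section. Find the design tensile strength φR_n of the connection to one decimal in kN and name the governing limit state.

Bolt shear: A_b = π(20)²/4 = 314.16 mm². φR_n = 0.75 × 579 × 314.16 × 8 × 1 = 1091.4 kN.
Bearing (6 mm plate, F_u = 450 MPa): end bolts L_c = 41 − 22/2 = 30, R_n = min(1.2×30×6×450, 2.4×20×6×450) = 97.2 kN/bolt; interior L_c = 69 − 22 = 47, R_n = 129.6 kN/bolt. φR_n = 0.75 × (2×97.2 + 6×129.6) = 729.0 kN.
Tension yield (gross): A_g = 203×6 = 1218 mm². φR_n = 0.90 × 300 × 1218 = 328.9 kN.
Governing: min(1091.4, 729.0, 328.9) = 328.9 kN → gross-section yield.

328.9 kN (gross-section yield governs)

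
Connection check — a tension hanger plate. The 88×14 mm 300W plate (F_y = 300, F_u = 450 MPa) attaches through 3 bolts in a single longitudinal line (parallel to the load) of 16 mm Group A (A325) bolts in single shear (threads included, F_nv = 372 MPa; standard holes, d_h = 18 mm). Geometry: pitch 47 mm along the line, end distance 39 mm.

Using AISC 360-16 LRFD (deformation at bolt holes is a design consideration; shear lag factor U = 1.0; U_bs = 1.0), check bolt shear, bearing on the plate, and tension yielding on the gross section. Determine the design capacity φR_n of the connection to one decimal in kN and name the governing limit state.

168.3 kN (bolt shear governs)

Bolt shear: A_b = π(16)²/4 = 201.06 mm². φR_n = 0.75 × 372 × 201.06 × 3 × 1 = 168.3 kN.
Bearing (14 mm plate, F_u = 450 MPa): end bolts L_c = 39 − 18/2 = 30, R_n = min(1.2×30×14×450, 2.4×16×14×450) = 226.8 kN/bolt; interior L_c = 47 − 18 = 29, R_n = 219.24 kN/bolt. φR_n = 0.75 × (1×226.8 + 2×219.24) = 499.0 kN.
Tension yield (gross): A_g = 88×14 = 1232 mm². φR_n = 0.90 × 300 × 1232 = 332.6 kN.
Governing: min(168.3, 499.0, 332.6) = 168.3 kN → bolt shear.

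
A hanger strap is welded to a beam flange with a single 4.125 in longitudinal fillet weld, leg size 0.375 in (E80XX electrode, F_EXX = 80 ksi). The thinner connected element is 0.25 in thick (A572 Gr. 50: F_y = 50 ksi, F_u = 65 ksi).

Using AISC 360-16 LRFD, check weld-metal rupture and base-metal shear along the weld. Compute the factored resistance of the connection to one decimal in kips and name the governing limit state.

30.2 kips (base-metal shear governs)

Weld metal: throat = 0.707×0.375 = 0.26513 in, L = 4.125 in. φR_n = 0.75 × 0.6 × 80 × 0.26513 × 4.125 = 39.4 kips.
Base metal shear (0.25 in plate): yield φR_n = 1.0×0.6×50×0.25×4.125 = 30.9 kips; rupture φR_n = 0.75×0.6×65×0.25×4.125 = 30.2 kips; take 30.2 kips (rupture).
Governing: min(39.4, 30.2) = 30.2 kips → base-metal shear.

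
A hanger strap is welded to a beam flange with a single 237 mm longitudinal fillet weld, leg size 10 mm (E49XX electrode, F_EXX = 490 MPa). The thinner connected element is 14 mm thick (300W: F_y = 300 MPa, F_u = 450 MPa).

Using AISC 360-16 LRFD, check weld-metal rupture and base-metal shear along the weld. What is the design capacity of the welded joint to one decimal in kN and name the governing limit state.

Weld metal: throat = 0.707×10 = 7.07 mm, L = 237 mm. φR_n = 0.75 × 0.6 × 490 × 7.07 × 237 = 369.5 kN.
Base metal shear (14 mm plate): yield φR_n = 1.0×0.6×300×14×237 = 597.2 kN; rupture φR_n = 0.75×0.6×450×14×237 = 671.9 kN; take 597.2 kN (yield).
Governing: min(369.5, 597.2) = 369.5 kN → weld metal.

369.5 kN (weld metal governs)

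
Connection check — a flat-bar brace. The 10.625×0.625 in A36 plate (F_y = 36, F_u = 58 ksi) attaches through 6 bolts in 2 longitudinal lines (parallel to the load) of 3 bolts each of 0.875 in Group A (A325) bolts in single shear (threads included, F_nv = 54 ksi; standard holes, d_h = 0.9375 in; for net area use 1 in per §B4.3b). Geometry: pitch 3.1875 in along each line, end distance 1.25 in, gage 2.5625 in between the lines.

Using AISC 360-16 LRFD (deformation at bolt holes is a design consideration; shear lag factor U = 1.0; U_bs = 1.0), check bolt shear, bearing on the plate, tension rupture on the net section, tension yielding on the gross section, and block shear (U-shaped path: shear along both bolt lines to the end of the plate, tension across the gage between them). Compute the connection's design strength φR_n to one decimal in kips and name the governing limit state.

146.1 kips (bolt shear governs)

Bolt shear: A_b = π(0.875)²/4 = 0.60132 in². φR_n = 0.75 × 54 × 0.60132 × 6 × 1 = 146.1 kips.
Bearing (0.625 in plate, F_u = 58 ksi): end bolts L_c = 1.25 − 0.9375/2 = 0.78125, R_n = min(1.2×0.78125×0.625×58, 2.4×0.875×0.625×58) = 33.984 kips/bolt; interior L_c = 3.1875 − 0.9375 = 2.25, R_n = 76.125 kips/bolt. φR_n = 0.75 × (2×33.984 + 4×76.125) = 279.4 kips.
Tension rupture (net): A_n = (10.625 − 2×1)×0.625 = 5.3906 in² (U = 1.0, A_e = A_n). φR_n = 0.75 × 58 × 5.3906 = 234.5 kips.
Tension yield (gross): A_g = 10.625×0.625 = 6.6406 in². φR_n = 0.90 × 36 × 6.6406 = 215.2 kips.
Block shear: shear path 2×[1.25+2×3.1875] = 2×7.625 in, A_gv = 9.5313, A_nv = 2×(7.625 − 2.5×1)×0.625 = 6.4063 in²; tension across gage: (2.5625 − 1×1)×0.625 = 0.97656 in². R_n = min(0.6×58×6.4063, 0.6×36×9.5313) + 1.0×58×0.97656 = min(222.94, 205.88) + 56.64 = 262.52 kips. φR_n = 0.75 × 262.52 = 196.9 kips.
Governing: min(146.1, 279.4, 234.5, 215.2, 196.9) = 146.1 kips → bolt shear.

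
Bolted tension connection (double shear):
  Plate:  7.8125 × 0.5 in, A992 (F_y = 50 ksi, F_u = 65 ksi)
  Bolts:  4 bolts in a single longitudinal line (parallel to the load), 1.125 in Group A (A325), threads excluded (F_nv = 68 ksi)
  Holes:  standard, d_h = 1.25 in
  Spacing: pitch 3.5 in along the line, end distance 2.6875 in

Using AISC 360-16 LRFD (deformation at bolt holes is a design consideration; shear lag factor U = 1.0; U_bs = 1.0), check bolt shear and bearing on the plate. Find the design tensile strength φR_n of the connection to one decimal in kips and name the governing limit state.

257.8 kips (bearing governs)

Bolt shear: A_b = π(1.125)²/4 = 0.99402 in². φR_n = 0.75 × 68 × 0.99402 × 4 × 2 = 405.6 kips.
Bearing (0.5 in plate, F_u = 65 ksi): end bolts L_c = 2.6875 − 1.25/2 = 2.0625, R_n = min(1.2×2.0625×0.5×65, 2.4×1.125×0.5×65) = 80.438 kips/bolt; interior L_c = 3.5 − 1.25 = 2.25, R_n = 87.75 kips/bolt. φR_n = 0.75 × (1×80.438 + 3×87.75) = 257.8 kips.
Governing: min(405.6, 257.8) = 257.8 kips → bearing.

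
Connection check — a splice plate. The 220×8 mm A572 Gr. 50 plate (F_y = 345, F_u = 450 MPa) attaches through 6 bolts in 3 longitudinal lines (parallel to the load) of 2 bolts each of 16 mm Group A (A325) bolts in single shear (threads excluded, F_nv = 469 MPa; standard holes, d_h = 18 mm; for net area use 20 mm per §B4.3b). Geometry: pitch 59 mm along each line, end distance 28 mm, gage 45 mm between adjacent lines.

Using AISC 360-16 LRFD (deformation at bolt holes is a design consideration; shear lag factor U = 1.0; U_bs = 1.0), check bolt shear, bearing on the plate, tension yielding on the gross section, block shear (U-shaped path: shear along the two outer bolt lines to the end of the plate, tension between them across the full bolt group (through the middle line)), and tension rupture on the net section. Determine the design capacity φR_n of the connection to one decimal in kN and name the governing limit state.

319.7 kN (block shear governs)

Bolt shear: A_b = π(16)²/4 = 201.06 mm². φR_n = 0.75 × 469 × 201.06 × 6 × 1 = 424.3 kN.
Bearing (8 mm plate, F_u = 450 MPa): end bolts L_c = 28 − 18/2 = 19, R_n = min(1.2×19×8×450, 2.4×16×8×450) = 82.08 kN/bolt; interior L_c = 59 − 18 = 41, R_n = 138.24 kN/bolt. φR_n = 0.75 × (3×82.08 + 3×138.24) = 495.7 kN.
Tension yield (gross): A_g = 220×8 = 1760 mm². φR_n = 0.90 × 345 × 1760 = 546.5 kN.
Block shear: shear path 2×[28+1×59] = 2×87 mm, A_gv = 1392, A_nv = 2×(87 − 1.5×20)×8 = 912 mm²; tension across gage: (90 − 2×20)×8 = 400 mm². R_n = min(0.6×450×912, 0.6×345×1392) + 1.0×450×400 = min(246.24, 288.14) + 180 = 426.24 kN. φR_n = 0.75 × 426.24 = 319.7 kN.
Tension rupture (net): A_n = (220 − 3×20)×8 = 1280 mm² (U = 1.0, A_e = A_n). φR_n = 0.75 × 450 × 1280 = 432.0 kN.
Governing: min(424.3, 495.7, 546.5, 319.7, 432.0) = 319.7 kN → block shear.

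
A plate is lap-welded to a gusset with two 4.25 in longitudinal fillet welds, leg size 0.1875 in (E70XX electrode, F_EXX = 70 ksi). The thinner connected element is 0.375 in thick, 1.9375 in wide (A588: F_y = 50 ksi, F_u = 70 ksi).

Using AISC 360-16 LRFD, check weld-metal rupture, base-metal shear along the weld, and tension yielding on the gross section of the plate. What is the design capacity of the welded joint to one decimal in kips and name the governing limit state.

32.7 kips (gross-section yield governs)

Weld metal: throat = 0.707×0.1875 = 0.13256 in, L = 2×4.25 = 8.5 in. φR_n = 0.75 × 0.6 × 70 × 0.13256 × 8.5 = 35.5 kips.
Base metal shear (0.375 in plate): yield φR_n = 1.0×0.6×50×0.375×8.5 = 95.6 kips; rupture φR_n = 0.75×0.6×70×0.375×8.5 = 100.4 kips; take 95.6 kips (yield).
Tension yield (gross): A_g = 1.9375×0.375 = 0.72656 in². φR_n = 0.90 × 50 × 0.72656 = 32.7 kips.
Governing: min(35.5, 95.6, 32.7) = 32.7 kips → gross-section yield.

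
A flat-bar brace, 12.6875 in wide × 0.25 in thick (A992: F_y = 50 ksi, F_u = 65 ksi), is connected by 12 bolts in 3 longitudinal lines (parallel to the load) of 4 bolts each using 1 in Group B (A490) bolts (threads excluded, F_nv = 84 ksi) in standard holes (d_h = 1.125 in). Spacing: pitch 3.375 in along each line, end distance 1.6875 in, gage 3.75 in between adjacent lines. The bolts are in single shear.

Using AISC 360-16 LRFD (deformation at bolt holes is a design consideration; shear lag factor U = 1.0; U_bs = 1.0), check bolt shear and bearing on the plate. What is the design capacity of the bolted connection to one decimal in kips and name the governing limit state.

Bolt shear: A_b = π(1)²/4 = 0.7854 in². φR_n = 0.75 × 84 × 0.7854 × 12 × 1 = 593.8 kips.
Bearing (0.25 in plate, F_u = 65 ksi): end bolts L_c = 1.6875 − 1.125/2 = 1.125, R_n = min(1.2×1.125×0.25×65, 2.4×1×0.25×65) = 21.938 kips/bolt; interior L_c = 3.375 − 1.125 = 2.25, R_n = 39 kips/bolt. φR_n = 0.75 × (3×21.938 + 9×39) = 312.6 kips.
Governing: min(593.8, 312.6) = 312.6 kips → bearing.

312.6 kips (bearing governs)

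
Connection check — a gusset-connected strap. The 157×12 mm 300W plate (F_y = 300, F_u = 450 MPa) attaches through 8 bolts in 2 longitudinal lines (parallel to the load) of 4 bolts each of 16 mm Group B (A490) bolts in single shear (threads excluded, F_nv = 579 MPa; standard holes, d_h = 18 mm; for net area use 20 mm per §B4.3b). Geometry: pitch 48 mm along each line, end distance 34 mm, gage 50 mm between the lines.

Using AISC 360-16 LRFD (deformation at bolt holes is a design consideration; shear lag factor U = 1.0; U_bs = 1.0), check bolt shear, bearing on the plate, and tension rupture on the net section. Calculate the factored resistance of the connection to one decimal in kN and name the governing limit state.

Bolt shear: A_b = π(16)²/4 = 201.06 mm². φR_n = 0.75 × 579 × 201.06 × 8 × 1 = 698.5 kN.
Bearing (12 mm plate, F_u = 450 MPa): end bolts L_c = 34 − 18/2 = 25, R_n = min(1.2×25×12×450, 2.4×16×12×450) = 162 kN/bolt; interior L_c = 48 − 18 = 30, R_n = 194.4 kN/bolt. φR_n = 0.75 × (2×162 + 6×194.4) = 1117.8 kN.
Tension rupture (net): A_n = (157 − 2×20)×12 = 1404 mm² (U = 1.0, A_e = A_n). φR_n = 0.75 × 450 × 1404 = 473.9 kN.
Governing: min(698.5, 1117.8, 473.9) = 473.9 kN → net-section rupture.

473.9 kN (net-section rupture governs)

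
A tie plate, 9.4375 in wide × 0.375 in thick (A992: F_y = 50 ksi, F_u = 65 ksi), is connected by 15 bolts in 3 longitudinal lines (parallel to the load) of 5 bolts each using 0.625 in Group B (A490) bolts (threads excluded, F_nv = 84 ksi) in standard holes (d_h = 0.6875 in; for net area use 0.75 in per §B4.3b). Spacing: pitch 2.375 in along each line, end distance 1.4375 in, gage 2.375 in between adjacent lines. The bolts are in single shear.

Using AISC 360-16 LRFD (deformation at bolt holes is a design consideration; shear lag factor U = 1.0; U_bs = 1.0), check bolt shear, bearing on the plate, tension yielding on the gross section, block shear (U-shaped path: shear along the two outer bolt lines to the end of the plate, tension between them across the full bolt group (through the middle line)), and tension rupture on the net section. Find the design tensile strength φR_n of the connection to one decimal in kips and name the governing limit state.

131.4 kips (net-section rupture governs)

Bolt shear: A_b = π(0.625)²/4 = 0.3068 in². φR_n = 0.75 × 84 × 0.3068 × 15 × 1 = 289.9 kips.
Bearing (0.375 in plate, F_u = 65 ksi): end bolts L_c = 1.4375 − 0.6875/2 = 1.09375, R_n = min(1.2×1.09375×0.375×65, 2.4×0.625×0.375×65) = 31.992 kips/bolt; interior L_c = 2.375 − 0.6875 = 1.6875, R_n = 36.563 kips/bolt. φR_n = 0.75 × (3×31.992 + 12×36.563) = 401.0 kips.
Tension yield (gross): A_g = 9.4375×0.375 = 3.5391 in². φR_n = 0.90 × 50 × 3.5391 = 159.3 kips.
Block shear: shear path 2×[1.4375+4×2.375] = 2×10.9375 in, A_gv = 8.2031, A_nv = 2×(10.9375 − 4.5×0.75)×0.375 = 5.6719 in²; tension across gage: (4.75 − 2×0.75)×0.375 = 1.2188 in². R_n = min(0.6×65×5.6719, 0.6×50×8.2031) + 1.0×65×1.2188 = min(221.2, 246.09) + 79.222 = 300.42 kips. φR_n = 0.75 × 300.42 = 225.3 kips.
Tension rupture (net): A_n = (9.4375 − 3×0.75)×0.375 = 2.6953 in² (U = 1.0, A_e = A_n). φR_n = 0.75 × 65 × 2.6953 = 131.4 kips.
Governing: min(289.9, 401.0, 159.3, 225.3, 131.4) = 131.4 kips → net-section rupture.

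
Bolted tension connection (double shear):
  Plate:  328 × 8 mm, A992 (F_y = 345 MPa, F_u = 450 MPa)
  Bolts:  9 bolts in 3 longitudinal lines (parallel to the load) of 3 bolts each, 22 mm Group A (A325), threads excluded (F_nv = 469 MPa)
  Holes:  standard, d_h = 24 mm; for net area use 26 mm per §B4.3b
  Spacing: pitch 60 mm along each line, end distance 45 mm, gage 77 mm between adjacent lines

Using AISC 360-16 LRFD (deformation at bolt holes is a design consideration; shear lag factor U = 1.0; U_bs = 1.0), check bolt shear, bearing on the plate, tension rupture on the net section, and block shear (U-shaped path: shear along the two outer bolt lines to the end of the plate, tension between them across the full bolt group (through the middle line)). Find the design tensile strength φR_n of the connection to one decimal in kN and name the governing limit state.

599.4 kN (block shear governs)

Bolt shear: A_b = π(22)²/4 = 380.13 mm². φR_n = 0.75 × 469 × 380.13 × 9 × 2 = 2406.8 kN.
Bearing (8 mm plate, F_u = 450 MPa): end bolts L_c = 45 − 24/2 = 33, R_n = min(1.2×33×8×450, 2.4×22×8×450) = 142.56 kN/bolt; interior L_c = 60 − 24 = 36, R_n = 155.52 kN/bolt. φR_n = 0.75 × (3×142.56 + 6×155.52) = 1020.6 kN.
Tension rupture (net): A_n = (328 − 3×26)×8 = 2000 mm² (U = 1.0, A_e = A_n). φR_n = 0.75 × 450 × 2000 = 675.0 kN.
Block shear: shear path 2×[45+2×60] = 2×165 mm, A_gv = 2640, A_nv = 2×(165 − 2.5×26)×8 = 1600 mm²; tension across gage: (154 − 2×26)×8 = 816 mm². R_n = min(0.6×450×1600, 0.6×345×2640) + 1.0×450×816 = min(432, 546.48) + 367.2 = 799.2 kN. φR_n = 0.75 × 799.2 = 599.4 kN.
Governing: min(2406.8, 1020.6, 675.0, 599.4) = 599.4 kN → block shear.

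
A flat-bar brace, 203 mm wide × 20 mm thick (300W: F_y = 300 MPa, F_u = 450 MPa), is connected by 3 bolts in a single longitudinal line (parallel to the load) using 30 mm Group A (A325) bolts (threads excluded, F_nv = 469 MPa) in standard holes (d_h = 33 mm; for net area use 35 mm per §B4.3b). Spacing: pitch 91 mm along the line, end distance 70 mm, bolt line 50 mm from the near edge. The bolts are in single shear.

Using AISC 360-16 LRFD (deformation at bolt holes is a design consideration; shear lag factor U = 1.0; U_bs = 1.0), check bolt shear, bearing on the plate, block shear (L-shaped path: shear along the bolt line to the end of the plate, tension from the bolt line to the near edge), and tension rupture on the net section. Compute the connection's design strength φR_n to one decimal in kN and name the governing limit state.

Bolt shear: A_b = π(30)²/4 = 706.86 mm². φR_n = 0.75 × 469 × 706.86 × 3 × 1 = 745.9 kN.
Bearing (20 mm plate, F_u = 450 MPa): end bolts L_c = 70 − 33/2 = 53.5, R_n = min(1.2×53.5×20×450, 2.4×30×20×450) = 577.8 kN/bolt; interior L_c = 91 − 33 = 58, R_n = 626.4 kN/bolt. φR_n = 0.75 × (1×577.8 + 2×626.4) = 1373.0 kN.
Block shear: shear path 1×[70+2×91] = 1×252 mm, A_gv = 5040, A_nv = 1×(252 − 2.5×35)×20 = 3290 mm²; tension to near edge: (50 − 0.5×35)×20 = 650 mm². R_n = min(0.6×450×3290, 0.6×300×5040) + 1.0×450×650 = min(888.3, 907.2) + 292.5 = 1180.8 kN. φR_n = 0.75 × 1180.8 = 885.6 kN.
Tension rupture (net): A_n = (203 − 1×35)×20 = 3360 mm² (U = 1.0, A_e = A_n). φR_n = 0.75 × 450 × 3360 = 1134.0 kN.
Governing: min(745.9, 1373.0, 885.6, 1134.0) = 745.9 kN → bolt shear.

745.9 kN (bolt shear governs)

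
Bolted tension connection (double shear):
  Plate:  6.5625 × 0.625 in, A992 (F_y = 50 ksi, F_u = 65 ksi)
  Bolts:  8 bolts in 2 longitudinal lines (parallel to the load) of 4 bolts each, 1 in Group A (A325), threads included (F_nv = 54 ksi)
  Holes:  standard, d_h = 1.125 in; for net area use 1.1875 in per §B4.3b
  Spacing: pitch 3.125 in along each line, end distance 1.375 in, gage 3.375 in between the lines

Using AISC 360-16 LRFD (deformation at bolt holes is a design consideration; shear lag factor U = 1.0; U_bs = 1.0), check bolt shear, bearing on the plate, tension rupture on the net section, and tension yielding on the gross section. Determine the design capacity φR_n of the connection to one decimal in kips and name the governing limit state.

127.6 kips (net-section rupture governs)

Bolt shear: A_b = π(1)²/4 = 0.7854 in². φR_n = 0.75 × 54 × 0.7854 × 8 × 2 = 508.9 kips.
Bearing (0.625 in plate, F_u = 65 ksi): end bolts L_c = 1.375 − 1.125/2 = 0.8125, R_n = min(1.2×0.8125×0.625×65, 2.4×1×0.625×65) = 39.609 kips/bolt; interior L_c = 3.125 − 1.125 = 2, R_n = 97.5 kips/bolt. φR_n = 0.75 × (2×39.609 + 6×97.5) = 498.2 kips.
Tension rupture (net): A_n = (6.5625 − 2×1.1875)×0.625 = 2.6172 in² (U = 1.0, A_e = A_n). φR_n = 0.75 × 65 × 2.6172 = 127.6 kips.
Tension yield (gross): A_g = 6.5625×0.625 = 4.1016 in². φR_n = 0.90 × 50 × 4.1016 = 184.6 kips.
Governing: min(508.9, 498.2, 127.6, 184.6) = 127.6 kips → net-section rupture.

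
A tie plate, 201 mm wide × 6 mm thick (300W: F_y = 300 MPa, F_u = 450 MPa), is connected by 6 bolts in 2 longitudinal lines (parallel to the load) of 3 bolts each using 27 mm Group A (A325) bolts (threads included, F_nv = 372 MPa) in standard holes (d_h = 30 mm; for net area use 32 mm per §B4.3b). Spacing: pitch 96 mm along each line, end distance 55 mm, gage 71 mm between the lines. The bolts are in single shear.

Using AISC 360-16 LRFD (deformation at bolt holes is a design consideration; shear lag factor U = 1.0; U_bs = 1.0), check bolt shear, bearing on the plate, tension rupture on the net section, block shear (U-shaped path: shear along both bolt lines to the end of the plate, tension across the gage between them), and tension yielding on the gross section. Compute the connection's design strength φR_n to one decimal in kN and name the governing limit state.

277.4 kN (net-section rupture governs)

Bolt shear: A_b = π(27)²/4 = 572.56 mm². φR_n = 0.75 × 372 × 572.56 × 6 × 1 = 958.5 kN.
Bearing (6 mm plate, F_u = 450 MPa): end bolts L_c = 55 − 30/2 = 40, R_n = min(1.2×40×6×450, 2.4×27×6×450) = 129.6 kN/bolt; interior L_c = 96 − 30 = 66, R_n = 174.96 kN/bolt. φR_n = 0.75 × (2×129.6 + 4×174.96) = 719.3 kN.
Tension rupture (net): A_n = (201 − 2×32)×6 = 822 mm² (U = 1.0, A_e = A_n). φR_n = 0.75 × 450 × 822 = 277.4 kN.
Block shear: shear path 2×[55+2×96] = 2×247 mm, A_gv = 2964, A_nv = 2×(247 − 2.5×32)×6 = 2004 mm²; tension across gage: (71 − 1×32)×6 = 234 mm². R_n = min(0.6×450×2004, 0.6×300×2964) + 1.0×450×234 = min(541.08, 533.52) + 105.3 = 638.82 kN. φR_n = 0.75 × 638.82 = 479.1 kN.
Tension yield (gross): A_g = 201×6 = 1206 mm². φR_n = 0.90 × 300 × 1206 = 325.6 kN.
Governing: min(958.5, 719.3, 277.4, 479.1, 325.6) = 277.4 kN → net-section rupture.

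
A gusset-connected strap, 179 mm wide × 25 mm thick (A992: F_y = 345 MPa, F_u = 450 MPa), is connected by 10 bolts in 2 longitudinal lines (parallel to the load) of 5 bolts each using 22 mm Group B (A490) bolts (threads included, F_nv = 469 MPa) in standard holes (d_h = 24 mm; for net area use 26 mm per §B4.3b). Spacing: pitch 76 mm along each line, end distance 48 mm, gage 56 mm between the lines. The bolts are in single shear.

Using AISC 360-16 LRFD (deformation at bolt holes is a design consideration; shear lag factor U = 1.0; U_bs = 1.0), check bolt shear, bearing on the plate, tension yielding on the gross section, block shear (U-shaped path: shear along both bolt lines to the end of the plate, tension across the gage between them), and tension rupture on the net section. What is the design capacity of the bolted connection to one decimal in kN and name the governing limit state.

Bolt shear: A_b = π(22)²/4 = 380.13 mm². φR_n = 0.75 × 469 × 380.13 × 10 × 1 = 1337.1 kN.
Bearing (25 mm plate, F_u = 450 MPa): end bolts L_c = 48 − 24/2 = 36, R_n = min(1.2×36×25×450, 2.4×22×25×450) = 486 kN/bolt; interior L_c = 76 − 24 = 52, R_n = 594 kN/bolt. φR_n = 0.75 × (2×486 + 8×594) = 4293.0 kN.
Tension yield (gross): A_g = 179×25 = 4475 mm². φR_n = 0.90 × 345 × 4475 = 1389.5 kN.
Block shear: shear path 2×[48+4×76] = 2×352 mm, A_gv = 17600, A_nv = 2×(352 − 4.5×26)×25 = 11750 mm²; tension across gage: (56 − 1×26)×25 = 750 mm². R_n = min(0.6×450×11750, 0.6×345×17600) + 1.0×450×750 = min(3172.5, 3643.2) + 337.5 = 3510 kN. φR_n = 0.75 × 3510 = 2632.5 kN.
Tension rupture (net): A_n = (179 − 2×26)×25 = 3175 mm² (U = 1.0, A_e = A_n). φR_n = 0.75 × 450 × 3175 = 1071.6 kN.
Governing: min(1337.1, 4293.0, 1389.5, 2632.5, 1071.6) = 1071.6 kN → net-section rupture.

1071.6 kN (net-section rupture governs)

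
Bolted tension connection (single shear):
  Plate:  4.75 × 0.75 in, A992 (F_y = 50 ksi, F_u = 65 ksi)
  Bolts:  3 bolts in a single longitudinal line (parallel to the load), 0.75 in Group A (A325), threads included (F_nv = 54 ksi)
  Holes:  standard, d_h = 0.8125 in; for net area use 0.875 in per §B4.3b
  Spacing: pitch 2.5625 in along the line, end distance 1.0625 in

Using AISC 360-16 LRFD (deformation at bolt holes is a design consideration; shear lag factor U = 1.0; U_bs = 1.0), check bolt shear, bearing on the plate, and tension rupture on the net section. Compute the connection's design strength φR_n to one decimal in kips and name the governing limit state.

Bolt shear: A_b = π(0.75)²/4 = 0.44179 in². φR_n = 0.75 × 54 × 0.44179 × 3 × 1 = 53.7 kips.
Bearing (0.75 in plate, F_u = 65 ksi): end bolts L_c = 1.0625 − 0.8125/2 = 0.65625, R_n = min(1.2×0.65625×0.75×65, 2.4×0.75×0.75×65) = 38.391 kips/bolt; interior L_c = 2.5625 − 0.8125 = 1.75, R_n = 87.75 kips/bolt. φR_n = 0.75 × (1×38.391 + 2×87.75) = 160.4 kips.
Tension rupture (net): A_n = (4.75 − 1×0.875)×0.75 = 2.9063 in² (U = 1.0, A_e = A_n). φR_n = 0.75 × 65 × 2.9063 = 141.7 kips.
Governing: min(53.7, 160.4, 141.7) = 53.7 kips → bolt shear.

53.7 kips (bolt shear governs)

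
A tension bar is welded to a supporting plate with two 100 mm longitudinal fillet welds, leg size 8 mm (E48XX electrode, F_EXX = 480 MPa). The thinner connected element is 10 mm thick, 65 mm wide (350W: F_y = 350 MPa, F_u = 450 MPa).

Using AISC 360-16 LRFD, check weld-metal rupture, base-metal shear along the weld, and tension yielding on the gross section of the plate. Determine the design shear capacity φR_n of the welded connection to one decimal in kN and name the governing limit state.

204.8 kN (gross-section yield governs)

Weld metal: throat = 0.707×8 = 5.656 mm, L = 2×100 = 200 mm. φR_n = 0.75 × 0.6 × 480 × 5.656 × 200 = 244.3 kN.
Base metal shear (10 mm plate): yield φR_n = 1.0×0.6×350×10×200 = 420.0 kN; rupture φR_n = 0.75×0.6×450×10×200 = 405.0 kN; take 405.0 kN (rupture).
Tension yield (gross): A_g = 65×10 = 650 mm². φR_n = 0.90 × 350 × 650 = 204.8 kN.
Governing: min(244.3, 405.0, 204.8) = 204.8 kN → gross-section yield.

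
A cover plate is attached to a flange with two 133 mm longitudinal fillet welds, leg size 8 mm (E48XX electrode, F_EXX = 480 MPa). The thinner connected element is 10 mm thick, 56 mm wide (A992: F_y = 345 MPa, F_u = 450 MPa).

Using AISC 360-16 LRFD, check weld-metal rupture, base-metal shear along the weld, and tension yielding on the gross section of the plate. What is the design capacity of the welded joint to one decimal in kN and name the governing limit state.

173.9 kN (gross-section yield governs)

Weld metal: throat = 0.707×8 = 5.656 mm, L = 2×133 = 266 mm. φR_n = 0.75 × 0.6 × 480 × 5.656 × 266 = 325.0 kN.
Base metal shear (10 mm plate): yield φR_n = 1.0×0.6×345×10×266 = 550.6 kN; rupture φR_n = 0.75×0.6×450×10×266 = 538.7 kN; take 538.7 kN (rupture).
Tension yield (gross): A_g = 56×10 = 560 mm². φR_n = 0.90 × 345 × 560 = 173.9 kN.
Governing: min(325.0, 538.7, 173.9) = 173.9 kN → gross-section yield.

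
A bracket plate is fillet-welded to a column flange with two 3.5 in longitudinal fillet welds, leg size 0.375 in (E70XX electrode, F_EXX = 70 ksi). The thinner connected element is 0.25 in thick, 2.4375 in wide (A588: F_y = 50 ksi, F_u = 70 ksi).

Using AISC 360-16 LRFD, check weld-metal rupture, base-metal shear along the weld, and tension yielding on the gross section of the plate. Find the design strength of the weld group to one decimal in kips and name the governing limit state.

Weld metal: throat = 0.707×0.375 = 0.26513 in, L = 2×3.5 = 7 in. φR_n = 0.75 × 0.6 × 70 × 0.26513 × 7 = 58.5 kips.
Base metal shear (0.25 in plate): yield φR_n = 1.0×0.6×50×0.25×7 = 52.5 kips; rupture φR_n = 0.75×0.6×70×0.25×7 = 55.1 kips; take 52.5 kips (yield).
Tension yield (gross): A_g = 2.4375×0.25 = 0.60938 in². φR_n = 0.90 × 50 × 0.60938 = 27.4 kips.
Governing: min(58.5, 52.5, 27.4) = 27.4 kips → gross-section yield.

27.4 kips (gross-section yield governs)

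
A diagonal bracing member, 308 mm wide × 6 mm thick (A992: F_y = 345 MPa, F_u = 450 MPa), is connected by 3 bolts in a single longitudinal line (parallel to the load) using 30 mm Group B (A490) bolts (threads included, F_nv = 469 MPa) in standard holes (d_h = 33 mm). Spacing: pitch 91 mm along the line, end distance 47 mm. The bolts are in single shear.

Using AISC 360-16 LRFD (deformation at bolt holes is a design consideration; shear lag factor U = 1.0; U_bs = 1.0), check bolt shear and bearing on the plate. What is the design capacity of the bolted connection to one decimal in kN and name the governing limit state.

Bolt shear: A_b = π(30)²/4 = 706.86 mm². φR_n = 0.75 × 469 × 706.86 × 3 × 1 = 745.9 kN.
Bearing (6 mm plate, F_u = 450 MPa): end bolts L_c = 47 − 33/2 = 30.5, R_n = min(1.2×30.5×6×450, 2.4×30×6×450) = 98.82 kN/bolt; interior L_c = 91 − 33 = 58, R_n = 187.92 kN/bolt. φR_n = 0.75 × (1×98.82 + 2×187.92) = 356.0 kN.
Governing: min(745.9, 356.0) = 356.0 kN → bearing.

356.0 kN (bearing governs)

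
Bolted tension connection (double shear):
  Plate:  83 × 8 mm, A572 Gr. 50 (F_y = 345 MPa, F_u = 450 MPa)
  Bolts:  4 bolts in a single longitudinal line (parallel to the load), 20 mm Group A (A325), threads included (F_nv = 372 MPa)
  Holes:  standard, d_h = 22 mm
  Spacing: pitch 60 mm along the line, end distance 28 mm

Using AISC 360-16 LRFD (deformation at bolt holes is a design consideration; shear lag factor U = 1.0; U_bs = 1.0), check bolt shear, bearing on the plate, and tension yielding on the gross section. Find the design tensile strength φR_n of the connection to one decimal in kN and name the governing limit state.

206.2 kN (gross-section yield governs)

Bolt shear: A_b = π(20)²/4 = 314.16 mm². φR_n = 0.75 × 372 × 314.16 × 4 × 2 = 701.2 kN.
Bearing (8 mm plate, F_u = 450 MPa): end bolts L_c = 28 − 22/2 = 17, R_n = min(1.2×17×8×450, 2.4×20×8×450) = 73.44 kN/bolt; interior L_c = 60 − 22 = 38, R_n = 164.16 kN/bolt. φR_n = 0.75 × (1×73.44 + 3×164.16) = 424.4 kN.
Tension yield (gross): A_g = 83×8 = 664 mm². φR_n = 0.90 × 345 × 664 = 206.2 kN.
Governing: min(701.2, 424.4, 206.2) = 206.2 kN → gross-section yield.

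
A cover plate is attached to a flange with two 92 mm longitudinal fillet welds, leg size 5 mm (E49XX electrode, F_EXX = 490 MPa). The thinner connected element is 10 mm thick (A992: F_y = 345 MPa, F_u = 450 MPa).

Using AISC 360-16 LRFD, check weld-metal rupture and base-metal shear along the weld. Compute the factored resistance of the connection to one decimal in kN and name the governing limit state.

Weld metal: throat = 0.707×5 = 3.535 mm, L = 2×92 = 184 mm. φR_n = 0.75 × 0.6 × 490 × 3.535 × 184 = 143.4 kN.
Base metal shear (10 mm plate): yield φR_n = 1.0×0.6×345×10×184 = 380.9 kN; rupture φR_n = 0.75×0.6×450×10×184 = 372.6 kN; take 372.6 kN (rupture).
Governing: min(143.4, 372.6) = 143.4 kN → weld metal.

143.4 kN (weld metal governs)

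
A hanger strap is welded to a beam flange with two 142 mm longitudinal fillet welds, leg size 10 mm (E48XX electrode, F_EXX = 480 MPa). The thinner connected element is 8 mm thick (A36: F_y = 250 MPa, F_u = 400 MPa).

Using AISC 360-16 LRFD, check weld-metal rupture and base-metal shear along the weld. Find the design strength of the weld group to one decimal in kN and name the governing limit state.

Weld metal: throat = 0.707×10 = 7.07 mm, L = 2×142 = 284 mm. φR_n = 0.75 × 0.6 × 480 × 7.07 × 284 = 433.7 kN.
Base metal shear (8 mm plate): yield φR_n = 1.0×0.6×250×8×284 = 340.8 kN; rupture φR_n = 0.75×0.6×400×8×284 = 409.0 kN; take 340.8 kN (yield).
Governing: min(433.7, 340.8) = 340.8 kN → base-metal shear.

340.8 kN (base-metal shear governs)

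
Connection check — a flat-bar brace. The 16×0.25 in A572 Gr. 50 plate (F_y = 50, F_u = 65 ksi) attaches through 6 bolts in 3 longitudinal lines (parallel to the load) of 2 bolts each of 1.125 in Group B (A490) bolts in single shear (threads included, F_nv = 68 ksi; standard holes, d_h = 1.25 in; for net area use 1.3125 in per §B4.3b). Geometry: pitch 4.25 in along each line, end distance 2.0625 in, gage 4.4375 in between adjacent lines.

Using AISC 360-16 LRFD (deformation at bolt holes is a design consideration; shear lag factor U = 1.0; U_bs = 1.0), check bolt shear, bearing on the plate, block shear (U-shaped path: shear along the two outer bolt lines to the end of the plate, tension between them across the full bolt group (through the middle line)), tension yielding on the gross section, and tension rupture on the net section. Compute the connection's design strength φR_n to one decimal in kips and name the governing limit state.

Bolt shear: A_b = π(1.125)²/4 = 0.99402 in². φR_n = 0.75 × 68 × 0.99402 × 6 × 1 = 304.2 kips.
Bearing (0.25 in plate, F_u = 65 ksi): end bolts L_c = 2.0625 − 1.25/2 = 1.4375, R_n = min(1.2×1.4375×0.25×65, 2.4×1.125×0.25×65) = 28.031 kips/bolt; interior L_c = 4.25 − 1.25 = 3, R_n = 43.875 kips/bolt. φR_n = 0.75 × (3×28.031 + 3×43.875) = 161.8 kips.
Block shear: shear path 2×[2.0625+1×4.25] = 2×6.3125 in, A_gv = 3.1563, A_nv = 2×(6.3125 − 1.5×1.3125)×0.25 = 2.1719 in²; tension across gage: (8.875 − 2×1.3125)×0.25 = 1.5625 in². R_n = min(0.6×65×2.1719, 0.6×50×3.1563) + 1.0×65×1.5625 = min(84.704, 94.689) + 101.56 = 186.26 kips. φR_n = 0.75 × 186.26 = 139.7 kips.
Tension yield (gross): A_g = 16×0.25 = 4 in². φR_n = 0.90 × 50 × 4 = 180.0 kips.
Tension rupture (net): A_n = (16 − 3×1.3125)×0.25 = 3.0156 in² (U = 1.0, A_e = A_n). φR_n = 0.75 × 65 × 3.0156 = 147.0 kips.
Governing: min(304.2, 161.8, 139.7, 180.0, 147.0) = 139.7 kips → block shear.

139.7 kips (block shear governs)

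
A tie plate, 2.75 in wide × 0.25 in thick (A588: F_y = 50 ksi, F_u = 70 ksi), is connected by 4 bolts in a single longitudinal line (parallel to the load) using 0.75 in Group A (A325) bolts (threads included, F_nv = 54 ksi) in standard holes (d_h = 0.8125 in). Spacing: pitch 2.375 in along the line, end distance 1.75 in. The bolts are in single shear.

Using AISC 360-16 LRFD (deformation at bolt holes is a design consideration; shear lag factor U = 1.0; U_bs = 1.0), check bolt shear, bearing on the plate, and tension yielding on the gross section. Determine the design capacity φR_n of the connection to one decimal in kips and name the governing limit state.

30.9 kips (gross-section yield governs)

Bolt shear: A_b = π(0.75)²/4 = 0.44179 in². φR_n = 0.75 × 54 × 0.44179 × 4 × 1 = 71.6 kips.
Bearing (0.25 in plate, F_u = 70 ksi): end bolts L_c = 1.75 − 0.8125/2 = 1.34375, R_n = min(1.2×1.34375×0.25×70, 2.4×0.75×0.25×70) = 28.219 kips/bolt; interior L_c = 2.375 − 0.8125 = 1.5625, R_n = 31.5 kips/bolt. φR_n = 0.75 × (1×28.219 + 3×31.5) = 92.0 kips.
Tension yield (gross): A_g = 2.75×0.25 = 0.6875 in². φR_n = 0.90 × 50 × 0.6875 = 30.9 kips.
Governing: min(71.6, 92.0, 30.9) = 30.9 kips → gross-section yield.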